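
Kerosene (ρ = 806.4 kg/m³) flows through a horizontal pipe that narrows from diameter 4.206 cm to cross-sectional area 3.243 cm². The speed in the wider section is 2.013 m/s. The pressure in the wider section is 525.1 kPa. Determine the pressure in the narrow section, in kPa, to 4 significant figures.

Mass conservation (A₁v₁ = A₂v₂) gives v₂ = 2.013 × 13.89/3.243 = 8.624 m/s.
Along the horizontal streamline, P + ½ρv² is constant.
P₂ = P₁ − ½ρ(v₂² − v₁²) = 525100 − ½·806.4·(8.624² − 2.013²) = 525100 − 28360 = 496700 Pa.

496.7 kPa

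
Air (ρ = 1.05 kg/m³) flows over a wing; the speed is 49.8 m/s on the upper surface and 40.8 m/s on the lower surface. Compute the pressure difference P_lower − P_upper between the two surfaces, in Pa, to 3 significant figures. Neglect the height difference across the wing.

Bernoulli (same height): P_lower − P_upper = ½ρ(v_upper² − v_lower²).
ΔP = ½·1.05·(49.8² − 40.8²) = 428 Pa.

ΔP = 428 Pa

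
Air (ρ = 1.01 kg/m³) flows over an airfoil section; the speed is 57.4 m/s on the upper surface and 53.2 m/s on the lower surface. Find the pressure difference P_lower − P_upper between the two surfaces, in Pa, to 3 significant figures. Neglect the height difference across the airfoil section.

ΔP ≈ 235 Pa

Bernoulli (same height): P_lower − P_upper = ½ρ(v_upper² − v_lower²).
ΔP = ½·1.01·(57.4² − 53.2²) = 235 Pa.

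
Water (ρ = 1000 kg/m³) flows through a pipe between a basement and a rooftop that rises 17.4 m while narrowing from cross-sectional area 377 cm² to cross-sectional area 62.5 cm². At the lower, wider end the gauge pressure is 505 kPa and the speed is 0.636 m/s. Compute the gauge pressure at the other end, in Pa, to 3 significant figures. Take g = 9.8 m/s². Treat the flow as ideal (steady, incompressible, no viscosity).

P₂ ≈ 327000 Pa

By continuity, v₂ = v₁·A₁/A₂ = 0.636·(377/62.5) = 3.84 m/s.
Energy conservation along the streamline gives P₂ = P₁ − ½ρ(v₂² − v₁²) − ρg(h₂ − h₁).
P₂ = 505000 + ½·1000·(0.636² − 3.84²) − 1000·9.8·(+17.4) = 505000 + (-7160) − (171000) = 327000 Pa.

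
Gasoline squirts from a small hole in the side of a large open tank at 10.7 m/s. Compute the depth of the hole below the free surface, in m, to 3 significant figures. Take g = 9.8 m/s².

Torricelli: v = √(2gh), so h = v²/(2g).
h = 10.7²/(2·9.8) = 114/19.60 = 5.84 m.

h = 5.84 m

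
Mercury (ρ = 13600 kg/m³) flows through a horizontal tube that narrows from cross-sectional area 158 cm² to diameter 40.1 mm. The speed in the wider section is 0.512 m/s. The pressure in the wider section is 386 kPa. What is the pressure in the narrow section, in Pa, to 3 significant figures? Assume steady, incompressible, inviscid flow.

Continuity gives A₁v₁ = A₂v₂, so v₂ = (158 cm²)/(12.6 cm²) × 0.512 m/s = 6.41 m/s.
The pipe is horizontal, so Bernoulli reduces to P₁ + ½ρv₁² = P₂ + ½ρv₂².
P₂ = P₁ − ½ρ(v₂² − v₁²) = 386000 − ½·13600·(6.41² − 0.512²) = 386000 − 277000 = 109000 Pa.

P₂ = 109000 Pa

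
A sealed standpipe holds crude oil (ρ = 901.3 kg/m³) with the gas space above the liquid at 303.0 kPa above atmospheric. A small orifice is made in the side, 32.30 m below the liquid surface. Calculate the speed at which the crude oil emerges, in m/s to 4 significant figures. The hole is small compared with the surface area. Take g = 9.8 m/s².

v = 36.13 m/s

Take point 1 at the surface (v₁ ≈ 0) and point 2 at the hole (at atmospheric pressure). Bernoulli: P₁ + ρg h = P_atm + ½ρv₂².
With P₁ − P_atm = 303000 Pa, v₂ = √(2gh + 2ΔP/ρ) = √(2·9.8·32.30 + 2·303000/901.3) = 36.13 m/s.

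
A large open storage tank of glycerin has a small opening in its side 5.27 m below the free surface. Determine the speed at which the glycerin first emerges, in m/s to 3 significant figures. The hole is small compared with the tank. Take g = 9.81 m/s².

Bernoulli from surface to hole (P equal, v_surface ≈ 0): v = √(2gh) = √(2×9.81×5.27) = 10.2 m/s.

v ≈ 10.2 m/s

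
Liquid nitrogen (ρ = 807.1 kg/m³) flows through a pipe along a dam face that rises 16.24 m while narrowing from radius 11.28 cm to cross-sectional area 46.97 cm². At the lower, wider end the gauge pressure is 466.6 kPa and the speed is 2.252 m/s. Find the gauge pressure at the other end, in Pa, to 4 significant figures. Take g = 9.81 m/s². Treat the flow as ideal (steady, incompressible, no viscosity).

P₂ = 191800 Pa

Mass conservation (A₁v₁ = A₂v₂) gives v₂ = 2.252 × 399.7/46.97 = 19.17 m/s.
Applying Bernoulli between the two ends and solving for P₂: P₂ = P₁ + ½ρ(v₁² − v₂²) − ρgΔh.
P₂ = 466600 + ½·807.1·(2.252² − 19.17²) − 807.1·9.81·(+16.24) = 466600 + (-146200) − (128600) = 191800 Pa.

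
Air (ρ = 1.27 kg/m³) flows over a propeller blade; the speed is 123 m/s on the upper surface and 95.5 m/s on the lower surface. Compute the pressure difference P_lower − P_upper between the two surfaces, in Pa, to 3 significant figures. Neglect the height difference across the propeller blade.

Bernoulli (same height): P_lower − P_upper = ½ρ(v_upper² − v_lower²).
ΔP = ½·1.27·(123² − 95.5²) = 3820 Pa.

ΔP = 3820 Pa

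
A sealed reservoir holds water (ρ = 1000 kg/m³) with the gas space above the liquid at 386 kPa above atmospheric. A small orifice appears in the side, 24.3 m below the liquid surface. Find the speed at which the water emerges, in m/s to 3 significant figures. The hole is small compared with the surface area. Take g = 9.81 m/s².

v = 35.3 m/s

Take point 1 at the surface (v₁ ≈ 0) and point 2 at the hole (at atmospheric pressure). Bernoulli: P₁ + ρg h = P_atm + ½ρv₂².
With P₁ − P_atm = 386000 Pa, v₂ = √(2gh + 2ΔP/ρ) = √(2·9.81·24.3 + 2·386000/1000) = 35.3 m/s.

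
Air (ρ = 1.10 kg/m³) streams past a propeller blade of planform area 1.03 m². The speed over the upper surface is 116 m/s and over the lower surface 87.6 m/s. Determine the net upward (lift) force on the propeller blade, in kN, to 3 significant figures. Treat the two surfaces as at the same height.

With equal heights on the two surfaces, Bernoulli gives P_lower − P_upper = ½ρ(v_upper² − v_lower²).
ΔP = ½·1.10·(116² − 87.6²) = 3180 Pa.
Lift = ΔP · A = 3180 × 1.03 = 3280 N.

F = 3.28 kN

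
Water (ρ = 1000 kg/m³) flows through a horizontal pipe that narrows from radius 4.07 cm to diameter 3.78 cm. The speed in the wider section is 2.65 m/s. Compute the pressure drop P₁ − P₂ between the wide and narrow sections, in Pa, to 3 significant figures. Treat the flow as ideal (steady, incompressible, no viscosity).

Continuity gives A₁v₁ = A₂v₂, so v₂ = (52.0 cm²)/(11.2 cm²) × 2.65 m/s = 12.3 m/s.
Along the horizontal streamline, P + ½ρv² is constant.
P₁ − P₂ = ½·1000·(12.3² − 2.65²) = ½·1000·144 = 72000 Pa.

ΔP ≈ 72000 Pa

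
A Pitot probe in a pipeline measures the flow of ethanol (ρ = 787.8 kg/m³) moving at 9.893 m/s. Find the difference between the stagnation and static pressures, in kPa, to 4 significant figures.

ΔP ≈ 38.55 kPa

The dynamic pressure equals the rise in static pressure at the stagnation point: ΔP = ½ρv².
ΔP = ½·787.8·9.893² = 38550 Pa.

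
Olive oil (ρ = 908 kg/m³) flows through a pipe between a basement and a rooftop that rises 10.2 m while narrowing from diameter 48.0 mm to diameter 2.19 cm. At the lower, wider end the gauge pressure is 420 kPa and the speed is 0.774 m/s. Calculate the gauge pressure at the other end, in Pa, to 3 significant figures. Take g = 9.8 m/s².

The volume flow rate is constant, so v₂ = (A₁/A₂)v₁ = (18.1/3.77)·0.774 = 3.72 m/s.
Energy conservation along the streamline gives P₂ = P₁ − ½ρ(v₂² − v₁²) − ρg(h₂ − h₁).
P₂ = 420000 + ½·908·(0.774² − 3.72²) − 908·9.8·(+10.2) = 420000 + (-6000) − (90800) = 323000 Pa.

P₂ = 323000 Pa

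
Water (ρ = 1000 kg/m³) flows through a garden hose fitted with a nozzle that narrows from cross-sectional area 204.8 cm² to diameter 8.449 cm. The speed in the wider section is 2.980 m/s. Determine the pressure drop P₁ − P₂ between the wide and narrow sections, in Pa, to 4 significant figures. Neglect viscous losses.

The volume flow rate is constant, so v₂ = (A₁/A₂)v₁ = (204.8/56.07)·2.980 = 10.89 m/s.
Bernoulli (h₁ = h₂): P₁ − P₂ = ½ρ(v₂² − v₁²).
P₁ − P₂ = ½·1000·(10.89² − 2.980²) = ½·1000·109.6 = 54810 Pa.

ΔP ≈ 54810 Pa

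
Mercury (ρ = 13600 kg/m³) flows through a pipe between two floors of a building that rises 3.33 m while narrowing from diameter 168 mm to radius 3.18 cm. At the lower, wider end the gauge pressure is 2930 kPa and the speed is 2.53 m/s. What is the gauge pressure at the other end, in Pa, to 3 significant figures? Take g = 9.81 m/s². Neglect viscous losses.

P₂ ≈ 410000 Pa

Mass conservation (A₁v₁ = A₂v₂) gives v₂ = 2.53 × 222/31.8 = 17.7 m/s.
Bernoulli: P₁ + ½ρv₁² + ρg h₁ = P₂ + ½ρv₂² + ρg h₂, so P₂ = P₁ + ½ρ(v₁² − v₂²) − ρg(h₂ − h₁).
P₂ = 2930000 + ½·13600·(2.53² − 17.7²) − 13600·9.81·(+3.33) = 2930000 + (-2080000) − (444000) = 410000 Pa.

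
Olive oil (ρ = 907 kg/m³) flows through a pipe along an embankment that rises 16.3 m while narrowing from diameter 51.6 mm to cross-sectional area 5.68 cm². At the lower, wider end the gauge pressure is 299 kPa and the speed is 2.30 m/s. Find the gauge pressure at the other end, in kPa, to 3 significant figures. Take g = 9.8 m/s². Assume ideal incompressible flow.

P₂ = 124 kPa

Continuity gives A₁v₁ = A₂v₂, so v₂ = (20.9 cm²)/(5.68 cm²) × 2.30 m/s = 8.47 m/s.
Bernoulli: P₁ + ½ρv₁² + ρg h₁ = P₂ + ½ρv₂² + ρg h₂, so P₂ = P₁ + ½ρ(v₁² − v₂²) − ρg(h₂ − h₁).
P₂ = 299000 + ½·907·(2.30² − 8.47²) − 907·9.8·(+16.3) = 299000 + (-30100) − (145000) = 124000 Pa.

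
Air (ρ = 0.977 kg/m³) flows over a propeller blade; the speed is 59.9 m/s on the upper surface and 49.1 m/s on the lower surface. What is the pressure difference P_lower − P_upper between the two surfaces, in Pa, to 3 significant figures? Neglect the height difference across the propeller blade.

ΔP = 575 Pa

Bernoulli (same height): P_lower − P_upper = ½ρ(v_upper² − v_lower²).
ΔP = ½·0.977·(59.9² − 49.1²) = 575 Pa.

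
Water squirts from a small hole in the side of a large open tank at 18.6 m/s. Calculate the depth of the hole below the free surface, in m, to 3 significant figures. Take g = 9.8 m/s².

For a small hole in a large open tank, ½v² = gh, giving h = v²/(2g).
h = 18.6²/(2·9.8) = 346/19.60 = 17.7 m.

h ≈ 17.7 m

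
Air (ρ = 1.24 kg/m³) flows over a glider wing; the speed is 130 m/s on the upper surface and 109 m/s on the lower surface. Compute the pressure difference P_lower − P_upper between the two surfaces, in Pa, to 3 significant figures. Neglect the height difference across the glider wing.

ΔP ≈ 3110 Pa

The pressure is lower where the speed is higher: ΔP = ½ρ(v_up² − v_low²).
ΔP = ½·1.24·(130² − 109²) = 3110 Pa.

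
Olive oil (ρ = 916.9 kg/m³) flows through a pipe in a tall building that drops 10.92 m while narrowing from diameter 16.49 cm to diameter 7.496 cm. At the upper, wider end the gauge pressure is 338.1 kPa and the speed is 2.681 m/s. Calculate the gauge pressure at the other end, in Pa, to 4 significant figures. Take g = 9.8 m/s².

P₂ ≈ 362300 Pa

Mass conservation (A₁v₁ = A₂v₂) gives v₂ = 2.681 × 213.6/44.13 = 12.97 m/s.
Bernoulli: P₁ + ½ρv₁² + ρg h₁ = P₂ + ½ρv₂² + ρg h₂, so P₂ = P₁ + ½ρ(v₁² − v₂²) − ρg(h₂ − h₁).
P₂ = 338100 + ½·916.9·(2.681² − 12.97²) − 916.9·9.8·(−10.92) = 338100 + (-73880) − (-98120) = 362300 Pa.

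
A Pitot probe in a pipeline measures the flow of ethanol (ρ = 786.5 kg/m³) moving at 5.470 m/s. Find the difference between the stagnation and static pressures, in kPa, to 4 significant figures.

At the stagnation point the flow is brought to rest, so Bernoulli gives P_stag − P_static = ½ρv².
ΔP = ½·786.5·5.470² = 11770 Pa.

ΔP ≈ 11.77 kPa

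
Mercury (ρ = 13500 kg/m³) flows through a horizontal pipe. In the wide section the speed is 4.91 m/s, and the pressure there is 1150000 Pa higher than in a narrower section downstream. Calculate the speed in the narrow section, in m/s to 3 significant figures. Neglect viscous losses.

Horizontal Bernoulli: P₁ + ½ρv₁² = P₂ + ½ρv₂², so v₂² = v₁² + 2(P₁ − P₂)/ρ.
v₂ = √(4.91² + 2·1150000/13500) = √(24.1 + 170) = 13.9 m/s.

v₂ ≈ 13.9 m/s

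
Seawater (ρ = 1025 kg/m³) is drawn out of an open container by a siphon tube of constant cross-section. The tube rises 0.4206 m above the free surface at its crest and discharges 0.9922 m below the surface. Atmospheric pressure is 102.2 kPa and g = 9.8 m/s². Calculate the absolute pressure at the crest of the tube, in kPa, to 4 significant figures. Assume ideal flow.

P_top ≈ 88.01 kPa

From the surface to the outlet (both open to atmosphere, surface at rest): v = √(2g·h_out) = √(2·9.8·0.9922) = 4.410 m/s.
The bore is uniform, so the speed at the crest is the same v. Bernoulli surface→crest: P_atm = P_top + ½ρv² + ρg·h_top.
P_top = 102200 − ½·1025·4.410² − 1025·9.8·0.4206 = 88010 Pa.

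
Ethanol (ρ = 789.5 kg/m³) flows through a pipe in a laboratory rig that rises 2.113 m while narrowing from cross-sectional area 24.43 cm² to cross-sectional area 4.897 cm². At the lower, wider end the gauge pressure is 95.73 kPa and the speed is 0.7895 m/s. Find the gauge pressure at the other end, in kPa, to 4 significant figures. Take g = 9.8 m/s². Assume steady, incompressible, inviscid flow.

The volume flow rate is constant, so v₂ = (A₁/A₂)v₁ = (24.43/4.897)·0.7895 = 3.939 m/s.
Applying Bernoulli between the two ends and solving for P₂: P₂ = P₁ + ½ρ(v₁² − v₂²) − ρgΔh.
P₂ = 95730 + ½·789.5·(0.7895² − 3.939²) − 789.5·9.8·(+2.113) = 95730 + (-5878) − (16350) = 73500 Pa.

73.50 kPa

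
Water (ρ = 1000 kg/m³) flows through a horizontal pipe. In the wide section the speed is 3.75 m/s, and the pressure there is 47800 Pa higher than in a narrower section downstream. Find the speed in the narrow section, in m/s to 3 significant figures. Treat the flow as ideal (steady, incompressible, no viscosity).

v₂ ≈ 10.5 m/s

Horizontal Bernoulli: P₁ + ½ρv₁² = P₂ + ½ρv₂², so v₂² = v₁² + 2(P₁ − P₂)/ρ.
v₂ = √(3.75² + 2·47800/1000) = √(14.1 + 95.6) = 10.5 m/s.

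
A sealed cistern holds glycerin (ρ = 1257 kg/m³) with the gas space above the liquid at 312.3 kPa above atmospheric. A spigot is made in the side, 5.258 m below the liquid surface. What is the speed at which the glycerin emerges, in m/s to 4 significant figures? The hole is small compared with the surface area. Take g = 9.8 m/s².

Take point 1 at the surface (v₁ ≈ 0) and point 2 at the hole (at atmospheric pressure). Bernoulli: P₁ + ρg h = P_atm + ½ρv₂².
With P₁ − P_atm = 312300 Pa, v₂ = √(2gh + 2ΔP/ρ) = √(2·9.8·5.258 + 2·312300/1257) = 24.49 m/s.

v ≈ 24.49 m/s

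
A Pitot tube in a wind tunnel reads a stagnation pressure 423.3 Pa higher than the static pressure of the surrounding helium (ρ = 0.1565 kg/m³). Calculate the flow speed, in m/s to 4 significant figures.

73.55 m/s

At the stagnation point the flow is brought to rest, so Bernoulli gives P_stag − P_static = ½ρv².
v = √(2ΔP/ρ) = √(2·423.3/0.1565) = 73.55 m/s.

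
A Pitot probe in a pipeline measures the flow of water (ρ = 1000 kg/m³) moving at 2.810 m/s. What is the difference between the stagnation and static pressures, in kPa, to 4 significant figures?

Bernoulli between the free stream and the stagnation point: ½ρv² = P_stag − P_static.
ΔP = ½·1000·2.810² = 3948 Pa.

ΔP ≈ 3.948 kPa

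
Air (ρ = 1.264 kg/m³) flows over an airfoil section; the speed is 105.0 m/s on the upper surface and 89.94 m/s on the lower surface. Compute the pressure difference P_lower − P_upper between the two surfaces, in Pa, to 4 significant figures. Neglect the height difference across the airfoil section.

ΔP ≈ 1855 Pa

Bernoulli (same height): P_lower − P_upper = ½ρ(v_upper² − v_lower²).
ΔP = ½·1.264·(105.0² − 89.94²) = 1855 Pa.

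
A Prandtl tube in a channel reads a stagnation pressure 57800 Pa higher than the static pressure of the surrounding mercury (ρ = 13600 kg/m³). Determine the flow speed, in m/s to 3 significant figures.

v = 2.92 m/s

At the stagnation point the flow is brought to rest, so Bernoulli gives P_stag − P_static = ½ρv².
v = √(2ΔP/ρ) = √(2·57800/13600) = 2.92 m/s.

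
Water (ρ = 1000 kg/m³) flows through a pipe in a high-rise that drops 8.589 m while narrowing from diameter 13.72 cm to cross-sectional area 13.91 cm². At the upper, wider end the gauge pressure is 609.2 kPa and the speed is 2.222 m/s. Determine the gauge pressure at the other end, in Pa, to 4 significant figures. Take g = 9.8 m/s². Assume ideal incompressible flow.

The volume flow rate is constant, so v₂ = (A₁/A₂)v₁ = (147.8/13.91)·2.222 = 23.62 m/s.
Energy conservation along the streamline gives P₂ = P₁ − ½ρ(v₂² − v₁²) − ρg(h₂ − h₁).
P₂ = 609200 + ½·1000·(2.222² − 23.62²) − 1000·9.8·(−8.589) = 609200 + (-276400) − (-84170) = 417000 Pa.

P₂ ≈ 417000 Pa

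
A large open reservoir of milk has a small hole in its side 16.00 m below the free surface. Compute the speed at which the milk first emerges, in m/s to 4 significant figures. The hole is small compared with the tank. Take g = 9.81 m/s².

v ≈ 17.72 m/s

The surface is effectively still and both ends are open, so ½v² = gh and v = √(2·9.81·16.00) = 17.72 m/s.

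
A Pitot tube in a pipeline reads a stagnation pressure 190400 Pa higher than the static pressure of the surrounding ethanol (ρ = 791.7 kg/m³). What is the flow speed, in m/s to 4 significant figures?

At the stagnation point the flow is brought to rest, so Bernoulli gives P_stag − P_static = ½ρv².
v = √(2ΔP/ρ) = √(2·190400/791.7) = 21.93 m/s.

v = 21.93 m/s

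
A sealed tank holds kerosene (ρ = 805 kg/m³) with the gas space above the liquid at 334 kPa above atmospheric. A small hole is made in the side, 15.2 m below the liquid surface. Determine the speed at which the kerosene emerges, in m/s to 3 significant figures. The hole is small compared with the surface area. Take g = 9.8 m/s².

v ≈ 33.6 m/s

Take point 1 at the surface (v₁ ≈ 0) and point 2 at the hole (at atmospheric pressure). Bernoulli: P₁ + ρg h = P_atm + ½ρv₂².
With P₁ − P_atm = 334000 Pa, v₂ = √(2gh + 2ΔP/ρ) = √(2·9.8·15.2 + 2·334000/805) = 33.6 m/s.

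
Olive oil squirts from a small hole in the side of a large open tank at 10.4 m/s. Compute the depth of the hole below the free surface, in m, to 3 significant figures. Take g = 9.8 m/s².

h ≈ 5.52 m

Torricelli: v = √(2gh), so h = v²/(2g).
h = 10.4²/(2·9.8) = 108/19.60 = 5.52 m.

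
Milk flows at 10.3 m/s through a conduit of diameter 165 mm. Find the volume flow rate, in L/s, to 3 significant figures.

Q = 220 L/s

Q = A·v = 0.0214 m² × 10.3 m/s = 0.220 m³/s.
Converting: 0.220 m³/s × 1000 = 220 L/s.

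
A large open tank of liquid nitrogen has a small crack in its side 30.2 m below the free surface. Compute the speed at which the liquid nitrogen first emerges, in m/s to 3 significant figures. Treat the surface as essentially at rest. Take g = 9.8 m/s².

v ≈ 24.3 m/s

The surface is effectively still and both ends are open, so ½v² = gh and v = √(2·9.8·30.2) = 24.3 m/s.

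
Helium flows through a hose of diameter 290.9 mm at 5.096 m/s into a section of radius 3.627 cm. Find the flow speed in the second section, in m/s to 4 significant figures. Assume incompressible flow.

The volume flow rate is constant, so v₂ = (A₁/A₂)v₁ = (664.6/41.33)·5.096 = 81.95 m/s.

v₂ ≈ 81.95 m/s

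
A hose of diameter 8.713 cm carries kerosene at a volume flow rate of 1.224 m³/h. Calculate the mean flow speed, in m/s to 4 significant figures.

Q = 1.224 m³/h = 0.0003400 m³/s.
v = Q/A = 0.0003400 / 0.005962 = 0.05702 m/s.

v ≈ 0.05702 m/s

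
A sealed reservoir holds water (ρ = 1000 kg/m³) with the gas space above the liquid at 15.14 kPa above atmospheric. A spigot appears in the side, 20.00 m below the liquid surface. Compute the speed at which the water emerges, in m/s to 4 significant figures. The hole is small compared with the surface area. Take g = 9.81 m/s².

Take point 1 at the surface (v₁ ≈ 0) and point 2 at the hole (at atmospheric pressure). Bernoulli: P₁ + ρg h = P_atm + ½ρv₂².
With P₁ − P_atm = 15140 Pa, v₂ = √(2gh + 2ΔP/ρ) = √(2·9.81·20.00 + 2·15140/1000) = 20.56 m/s.

v = 20.56 m/s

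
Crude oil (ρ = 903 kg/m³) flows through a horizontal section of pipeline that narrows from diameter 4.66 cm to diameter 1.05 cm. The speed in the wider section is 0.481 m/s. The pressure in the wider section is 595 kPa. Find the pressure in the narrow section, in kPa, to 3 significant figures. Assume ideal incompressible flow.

P₂ = 555 kPa

Mass conservation (A₁v₁ = A₂v₂) gives v₂ = 0.481 × 17.1/0.866 = 9.47 m/s.
The pipe is horizontal, so Bernoulli reduces to P₁ + ½ρv₁² = P₂ + ½ρv₂².
P₂ = P₁ − ½ρ(v₂² − v₁²) = 595000 − ½·903·(9.47² − 0.481²) = 595000 − 40400 = 555000 Pa.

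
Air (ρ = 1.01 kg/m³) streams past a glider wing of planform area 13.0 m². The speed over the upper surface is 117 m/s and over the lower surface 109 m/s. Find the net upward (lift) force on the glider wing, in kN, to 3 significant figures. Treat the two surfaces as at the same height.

11.9 kN

The faster flow above has the lower pressure; Bernoulli (same height) gives ΔP = ½ρ(v_up² − v_low²).
ΔP = ½·1.01·(117² − 109²) = 913 Pa.
Lift = ΔP · A = 913 × 13.0 = 11900 N.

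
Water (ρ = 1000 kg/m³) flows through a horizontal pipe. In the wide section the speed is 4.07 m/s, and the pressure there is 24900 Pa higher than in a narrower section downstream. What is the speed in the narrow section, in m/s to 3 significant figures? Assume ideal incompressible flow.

v₂ ≈ 8.15 m/s

With h₁ = h₂, rearranging Bernoulli gives v₂ = √(v₁² + 2ΔP/ρ).
v₂ = √(4.07² + 2·24900/1000) = √(16.6 + 49.8) = 8.15 m/s.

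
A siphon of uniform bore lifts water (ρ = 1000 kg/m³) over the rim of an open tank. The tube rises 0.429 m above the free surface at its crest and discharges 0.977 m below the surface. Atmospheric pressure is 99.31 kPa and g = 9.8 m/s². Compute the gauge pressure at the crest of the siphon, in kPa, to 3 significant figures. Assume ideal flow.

P_gauge ≈ -13.8 kPa

The outlet speed comes from Torricelli: v = √(2g·0.977) = 4.38 m/s.
The bore is uniform, so the speed at the crest is the same v. Bernoulli surface→crest: P_atm = P_top + ½ρv² + ρg·h_top.
P_top = 99310 − ½·1000·4.38² − 1000·9.8·0.429 = 85500 Pa. So P_gauge = P_top − P_atm = -13800 Pa.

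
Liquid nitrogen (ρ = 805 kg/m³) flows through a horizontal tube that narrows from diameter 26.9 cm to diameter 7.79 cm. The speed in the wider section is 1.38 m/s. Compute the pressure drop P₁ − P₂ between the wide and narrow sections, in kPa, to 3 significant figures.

ΔP ≈ 108 kPa

The volume flow rate is constant, so v₂ = (A₁/A₂)v₁ = (568/47.7)·1.38 = 16.5 m/s.
With no height change, Bernoulli's equation is P₁ + ½ρv₁² = P₂ + ½ρv₂².
P₁ − P₂ = ½·805·(16.5² − 1.38²) = ½·805·269 = 108000 Pa.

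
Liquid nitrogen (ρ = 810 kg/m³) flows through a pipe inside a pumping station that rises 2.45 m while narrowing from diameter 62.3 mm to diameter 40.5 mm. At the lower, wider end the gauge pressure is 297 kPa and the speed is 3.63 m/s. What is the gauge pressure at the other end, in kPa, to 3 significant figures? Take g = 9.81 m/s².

The volume flow rate is constant, so v₂ = (A₁/A₂)v₁ = (30.5/12.9)·3.63 = 8.59 m/s.
Bernoulli: P₁ + ½ρv₁² + ρg h₁ = P₂ + ½ρv₂² + ρg h₂, so P₂ = P₁ + ½ρ(v₁² − v₂²) − ρg(h₂ − h₁).
P₂ = 297000 + ½·810·(3.63² − 8.59²) − 810·9.81·(+2.45) = 297000 + (-24500) − (19500) = 253000 Pa.

P₂ ≈ 253 kPa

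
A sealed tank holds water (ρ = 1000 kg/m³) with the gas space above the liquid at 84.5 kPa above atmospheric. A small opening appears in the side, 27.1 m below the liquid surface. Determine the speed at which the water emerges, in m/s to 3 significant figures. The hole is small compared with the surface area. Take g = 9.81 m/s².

v ≈ 26.5 m/s

Take point 1 at the surface (v₁ ≈ 0) and point 2 at the hole (at atmospheric pressure). Bernoulli: P₁ + ρg h = P_atm + ½ρv₂².
With P₁ − P_atm = 84500 Pa, v₂ = √(2gh + 2ΔP/ρ) = √(2·9.81·27.1 + 2·84500/1000) = 26.5 m/s.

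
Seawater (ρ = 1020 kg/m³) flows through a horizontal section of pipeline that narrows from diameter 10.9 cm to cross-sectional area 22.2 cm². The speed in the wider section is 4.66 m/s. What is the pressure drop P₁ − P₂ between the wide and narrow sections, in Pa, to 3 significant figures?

Continuity gives A₁v₁ = A₂v₂, so v₂ = (93.3 cm²)/(22.2 cm²) × 4.66 m/s = 19.6 m/s.
Bernoulli (h₁ = h₂): P₁ − P₂ = ½ρ(v₂² − v₁²).
P₁ − P₂ = ½·1020·(19.6² − 4.66²) = ½·1020·362 = 185000 Pa.

ΔP ≈ 185000 Pa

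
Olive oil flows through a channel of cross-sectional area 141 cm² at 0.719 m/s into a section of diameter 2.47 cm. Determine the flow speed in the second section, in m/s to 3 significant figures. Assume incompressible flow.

21.2 m/s

By continuity, v₂ = v₁·A₁/A₂ = 0.719·(141/4.79) = 21.2 m/s.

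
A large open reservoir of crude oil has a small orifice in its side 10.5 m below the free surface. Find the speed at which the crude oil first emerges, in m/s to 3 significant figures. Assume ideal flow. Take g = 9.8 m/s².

v ≈ 14.3 m/s

Torricelli's result v = √(2gh) gives v = √(2·9.8·10.5) = 14.3 m/s.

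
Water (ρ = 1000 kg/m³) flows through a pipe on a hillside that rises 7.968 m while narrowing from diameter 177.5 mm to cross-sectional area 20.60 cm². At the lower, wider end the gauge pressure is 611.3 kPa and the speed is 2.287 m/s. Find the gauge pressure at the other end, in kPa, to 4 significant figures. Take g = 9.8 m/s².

P₂ ≈ 158.5 kPa

By continuity, v₂ = v₁·A₁/A₂ = 2.287·(247.4/20.60) = 27.47 m/s.
Applying Bernoulli between the two ends and solving for P₂: P₂ = P₁ + ½ρ(v₁² − v₂²) − ρgΔh.
P₂ = 611300 + ½·1000·(2.287² − 27.47²) − 1000·9.8·(+7.968) = 611300 + (-374700) − (78090) = 158500 Pa.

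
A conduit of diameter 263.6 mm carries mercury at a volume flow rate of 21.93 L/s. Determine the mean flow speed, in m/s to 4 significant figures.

Q = 21.93 L/s = 0.02193 m³/s.
v = Q/A = 0.02193 / 0.05457 = 0.4018 m/s.

0.4018 m/s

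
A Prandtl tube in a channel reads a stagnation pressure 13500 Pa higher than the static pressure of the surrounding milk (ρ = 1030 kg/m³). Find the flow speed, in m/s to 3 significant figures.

At the stagnation point the flow is brought to rest, so Bernoulli gives P_stag − P_static = ½ρv².
v = √(2ΔP/ρ) = √(2·13500/1030) = 5.12 m/s.

v = 5.12 m/s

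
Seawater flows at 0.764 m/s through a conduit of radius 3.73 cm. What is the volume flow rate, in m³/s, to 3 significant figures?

Q = A·v = 0.00437 m² × 0.764 m/s = 0.00334 m³/s.

0.00334 m³/s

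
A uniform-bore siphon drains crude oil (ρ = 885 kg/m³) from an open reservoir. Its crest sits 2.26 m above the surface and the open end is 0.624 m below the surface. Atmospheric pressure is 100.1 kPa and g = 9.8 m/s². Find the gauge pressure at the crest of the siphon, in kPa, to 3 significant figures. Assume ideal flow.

The outlet speed comes from Torricelli: v = √(2g·0.624) = 3.50 m/s.
Continuity keeps v the same throughout the tube; from surface to crest, P_atm + 0 = P_top + ½ρv² + ρg·h_top.
P_top = 100100 − ½·885·3.50² − 885·9.8·2.26 = 75100 Pa. So P_gauge = P_top − P_atm = -25000 Pa.

P_gauge ≈ -25.0 kPa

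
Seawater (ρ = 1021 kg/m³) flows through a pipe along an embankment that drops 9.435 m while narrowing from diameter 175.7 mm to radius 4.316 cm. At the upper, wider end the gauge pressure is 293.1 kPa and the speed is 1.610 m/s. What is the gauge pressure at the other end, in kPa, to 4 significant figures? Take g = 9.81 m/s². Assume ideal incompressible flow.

P₂ ≈ 366.2 kPa

Mass conservation (A₁v₁ = A₂v₂) gives v₂ = 1.610 × 242.5/58.52 = 6.670 m/s.
Applying Bernoulli between the two ends and solving for P₂: P₂ = P₁ + ½ρ(v₁² − v₂²) − ρgΔh.
P₂ = 293100 + ½·1021·(1.610² − 6.670²) − 1021·9.81·(−9.435) = 293100 + (-21390) − (-94500) = 366200 Pa.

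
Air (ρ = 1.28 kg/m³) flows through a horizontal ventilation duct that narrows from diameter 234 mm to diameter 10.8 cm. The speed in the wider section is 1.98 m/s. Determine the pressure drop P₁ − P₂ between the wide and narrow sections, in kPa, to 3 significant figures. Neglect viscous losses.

Mass conservation (A₁v₁ = A₂v₂) gives v₂ = 1.98 × 430/91.6 = 9.29 m/s.
Along the horizontal streamline, P + ½ρv² is constant.
P₁ − P₂ = ½·1.28·(9.29² − 1.98²) = ½·1.28·82.5 = 52.8 Pa.

ΔP ≈ 0.0528 kPa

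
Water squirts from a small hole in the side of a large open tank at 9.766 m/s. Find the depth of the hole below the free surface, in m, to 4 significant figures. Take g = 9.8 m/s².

For a small hole in a large open tank, ½v² = gh, giving h = v²/(2g).
h = 9.766²/(2·9.8) = 95.37/19.60 = 4.866 m.

h ≈ 4.866 m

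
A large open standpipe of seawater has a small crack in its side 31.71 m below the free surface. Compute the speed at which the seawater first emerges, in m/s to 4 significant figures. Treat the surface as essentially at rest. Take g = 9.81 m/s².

With the surface at rest and both surface and jet at atmospheric pressure, Bernoulli gives ρg h = ½ρv², so v = √(2gh) = √(2·9.81·31.71) = 24.94 m/s.

v ≈ 24.94 m/s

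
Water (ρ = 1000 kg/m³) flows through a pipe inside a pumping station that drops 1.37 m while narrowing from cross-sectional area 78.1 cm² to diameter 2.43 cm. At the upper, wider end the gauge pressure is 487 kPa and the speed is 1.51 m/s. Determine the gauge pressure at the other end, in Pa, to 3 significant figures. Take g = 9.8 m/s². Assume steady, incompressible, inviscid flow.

P₂ ≈ 178000 Pa

By continuity, v₂ = v₁·A₁/A₂ = 1.51·(78.1/4.64) = 25.4 m/s.
Applying Bernoulli between the two ends and solving for P₂: P₂ = P₁ + ½ρ(v₁² − v₂²) − ρgΔh.
P₂ = 487000 + ½·1000·(1.51² − 25.4²) − 1000·9.8·(−1.37) = 487000 + (-322000) − (-13400) = 178000 Pa.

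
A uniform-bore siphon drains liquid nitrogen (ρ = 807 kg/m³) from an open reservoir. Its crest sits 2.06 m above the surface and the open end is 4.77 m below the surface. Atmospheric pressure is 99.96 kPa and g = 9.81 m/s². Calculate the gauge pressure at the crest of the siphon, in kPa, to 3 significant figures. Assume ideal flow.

Bernoulli surface→outlet gives ½v² = g·h_out, so v = √(2·9.81·4.77) = 9.67 m/s.
With constant cross-section the crest speed equals v; applying Bernoulli from the surface up to the crest, P_top = P_atm − ½ρv² − ρg·h_top.
P_top = 99960 − ½·807·9.67² − 807·9.81·2.06 = 45900 Pa. So P_gauge = P_top − P_atm = -54100 Pa.

P_gauge = -54.1 kPa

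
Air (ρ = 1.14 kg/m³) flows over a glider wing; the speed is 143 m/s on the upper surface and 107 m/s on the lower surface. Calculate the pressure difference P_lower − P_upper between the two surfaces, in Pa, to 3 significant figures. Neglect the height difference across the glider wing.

ΔP ≈ 5130 Pa

With negligible Δh, P + ½ρv² is constant, so P_low − P_up = ½ρ(v_up² − v_low²).
ΔP = ½·1.14·(143² − 107²) = 5130 Pa.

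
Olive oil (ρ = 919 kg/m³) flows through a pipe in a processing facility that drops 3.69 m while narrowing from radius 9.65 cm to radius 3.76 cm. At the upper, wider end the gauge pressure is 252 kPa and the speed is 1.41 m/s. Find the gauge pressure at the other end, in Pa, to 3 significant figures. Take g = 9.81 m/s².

The volume flow rate is constant, so v₂ = (A₁/A₂)v₁ = (293/44.4)·1.41 = 9.29 m/s.
Energy conservation along the streamline gives P₂ = P₁ − ½ρ(v₂² − v₁²) − ρg(h₂ − h₁).
P₂ = 252000 + ½·919·(1.41² − 9.29²) − 919·9.81·(−3.69) = 252000 + (-38700) − (-33300) = 247000 Pa.

247000 Pa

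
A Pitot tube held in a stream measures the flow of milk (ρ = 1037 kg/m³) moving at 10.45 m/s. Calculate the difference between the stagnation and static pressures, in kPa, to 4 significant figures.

ΔP = 56.62 kPa

The dynamic pressure equals the rise in static pressure at the stagnation point: ΔP = ½ρv².
ΔP = ½·1037·10.45² = 56620 Pa.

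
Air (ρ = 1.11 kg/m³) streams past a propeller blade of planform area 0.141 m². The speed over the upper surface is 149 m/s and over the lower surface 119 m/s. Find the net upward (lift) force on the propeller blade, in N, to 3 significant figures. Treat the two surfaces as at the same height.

F = 629 N

With equal heights on the two surfaces, Bernoulli gives P_lower − P_upper = ½ρ(v_upper² − v_lower²).
ΔP = ½·1.11·(149² − 119²) = 4460 Pa.
Lift = ΔP · A = 4460 × 0.141 = 629 N.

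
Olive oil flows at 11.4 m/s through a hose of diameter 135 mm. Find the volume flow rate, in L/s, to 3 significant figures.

Q = A·v = 0.0143 m² × 11.4 m/s = 0.163 m³/s.
Converting: 0.163 m³/s × 1000 = 163 L/s.

163 L/s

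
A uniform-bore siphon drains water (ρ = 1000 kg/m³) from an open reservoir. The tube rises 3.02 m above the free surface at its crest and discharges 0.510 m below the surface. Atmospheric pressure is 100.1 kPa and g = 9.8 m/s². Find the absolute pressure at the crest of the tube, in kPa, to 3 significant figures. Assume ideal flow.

65.5 kPa

From the surface to the outlet (both open to atmosphere, surface at rest): v = √(2g·h_out) = √(2·9.8·0.510) = 3.16 m/s.
The bore is uniform, so the speed at the crest is the same v. Bernoulli surface→crest: P_atm = P_top + ½ρv² + ρg·h_top.
P_top = 100100 − ½·1000·3.16² − 1000·9.8·3.02 = 65500 Pa.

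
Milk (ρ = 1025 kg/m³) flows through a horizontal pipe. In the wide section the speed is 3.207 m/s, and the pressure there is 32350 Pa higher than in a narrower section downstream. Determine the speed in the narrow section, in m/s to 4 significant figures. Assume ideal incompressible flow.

v₂ = 8.568 m/s

Along the level pipe P + ½ρv² is conserved, hence v₂² = v₁² + 2(P₁ − P₂)/ρ.
v₂ = √(3.207² + 2·32350/1025) = √(10.28 + 63.12) = 8.568 m/s.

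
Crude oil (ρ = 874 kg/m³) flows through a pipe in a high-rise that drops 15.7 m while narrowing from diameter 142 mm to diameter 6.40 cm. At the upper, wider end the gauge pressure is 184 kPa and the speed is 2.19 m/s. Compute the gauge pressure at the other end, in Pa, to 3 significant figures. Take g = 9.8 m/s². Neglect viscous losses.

270000 Pa

The volume flow rate is constant, so v₂ = (A₁/A₂)v₁ = (158/32.2)·2.19 = 10.8 m/s.
Bernoulli: P₁ + ½ρv₁² + ρg h₁ = P₂ + ½ρv₂² + ρg h₂, so P₂ = P₁ + ½ρ(v₁² − v₂²) − ρg(h₂ − h₁).
P₂ = 184000 + ½·874·(2.19² − 10.8²) − 874·9.8·(−15.7) = 184000 + (-48700) − (-134000) = 270000 Pa.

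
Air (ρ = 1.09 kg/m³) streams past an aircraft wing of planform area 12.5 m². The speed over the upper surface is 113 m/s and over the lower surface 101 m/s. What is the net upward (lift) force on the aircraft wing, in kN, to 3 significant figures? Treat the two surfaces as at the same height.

From P + ½ρv² = const at equal height, P_low − P_up = ½ρ(v_up² − v_low²).
ΔP = ½·1.09·(113² − 101²) = 1400 Pa.
Lift = ΔP · A = 1400 × 12.5 = 17500 N.

F ≈ 17.5 kN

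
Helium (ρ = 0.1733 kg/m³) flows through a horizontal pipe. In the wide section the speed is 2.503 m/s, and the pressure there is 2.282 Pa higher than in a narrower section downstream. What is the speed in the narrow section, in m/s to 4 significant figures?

v₂ ≈ 5.710 m/s

Along the level pipe P + ½ρv² is conserved, hence v₂² = v₁² + 2(P₁ − P₂)/ρ.
v₂ = √(2.503² + 2·2.282/0.1733) = √(6.265 + 26.34) = 5.710 m/s.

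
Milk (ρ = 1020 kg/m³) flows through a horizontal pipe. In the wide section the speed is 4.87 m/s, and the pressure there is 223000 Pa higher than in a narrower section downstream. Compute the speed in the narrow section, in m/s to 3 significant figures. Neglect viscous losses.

v₂ ≈ 21.5 m/s

Along the level pipe P + ½ρv² is conserved, hence v₂² = v₁² + 2(P₁ − P₂)/ρ.
v₂ = √(4.87² + 2·223000/1020) = √(23.7 + 437) = 21.5 m/s.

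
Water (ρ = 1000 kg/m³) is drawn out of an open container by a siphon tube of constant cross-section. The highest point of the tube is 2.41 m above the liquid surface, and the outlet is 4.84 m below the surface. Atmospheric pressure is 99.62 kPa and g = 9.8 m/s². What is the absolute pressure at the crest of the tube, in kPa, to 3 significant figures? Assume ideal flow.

Bernoulli surface→outlet gives ½v² = g·h_out, so v = √(2·9.8·4.84) = 9.74 m/s.
Continuity keeps v the same throughout the tube; from surface to crest, P_atm + 0 = P_top + ½ρv² + ρg·h_top.
P_top = 99620 − ½·1000·9.74² − 1000·9.8·2.41 = 28600 Pa.

P_top ≈ 28.6 kPa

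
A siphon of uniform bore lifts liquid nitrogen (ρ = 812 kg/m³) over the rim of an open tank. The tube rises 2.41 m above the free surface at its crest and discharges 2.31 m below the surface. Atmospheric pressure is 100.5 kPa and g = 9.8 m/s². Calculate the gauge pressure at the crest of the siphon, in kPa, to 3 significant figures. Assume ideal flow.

P_gauge ≈ -37.6 kPa

From the surface to the outlet (both open to atmosphere, surface at rest): v = √(2g·h_out) = √(2·9.8·2.31) = 6.73 m/s.
The bore is uniform, so the speed at the crest is the same v. Bernoulli surface→crest: P_atm = P_top + ½ρv² + ρg·h_top.
P_top = 100500 − ½·812·6.73² − 812·9.8·2.41 = 62900 Pa. So P_gauge = P_top − P_atm = -37600 Pa.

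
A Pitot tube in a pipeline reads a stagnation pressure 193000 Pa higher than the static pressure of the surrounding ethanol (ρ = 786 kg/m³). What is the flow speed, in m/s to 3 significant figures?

v = 22.2 m/s

The dynamic pressure equals the rise in static pressure at the stagnation point: ΔP = ½ρv².
v = √(2ΔP/ρ) = √(2·193000/786) = 22.2 m/s.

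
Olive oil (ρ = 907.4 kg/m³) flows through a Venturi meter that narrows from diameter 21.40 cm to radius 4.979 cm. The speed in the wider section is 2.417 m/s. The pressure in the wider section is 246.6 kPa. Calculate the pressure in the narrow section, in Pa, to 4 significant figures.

Continuity gives A₁v₁ = A₂v₂, so v₂ = (359.7 cm²)/(77.88 cm²) × 2.417 m/s = 11.16 m/s.
With no height change, Bernoulli's equation is P₁ + ½ρv₁² = P₂ + ½ρv₂².
P₂ = P₁ − ½ρ(v₂² − v₁²) = 246600 − ½·907.4·(11.16² − 2.417²) = 246600 − 53880 = 192700 Pa.

P₂ = 192700 Pa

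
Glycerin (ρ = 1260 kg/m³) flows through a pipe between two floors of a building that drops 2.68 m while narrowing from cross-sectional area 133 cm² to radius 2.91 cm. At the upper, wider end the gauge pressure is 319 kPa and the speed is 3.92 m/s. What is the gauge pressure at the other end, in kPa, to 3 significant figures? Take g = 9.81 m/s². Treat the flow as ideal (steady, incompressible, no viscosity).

P₂ = 120 kPa

By continuity, v₂ = v₁·A₁/A₂ = 3.92·(133/26.6) = 19.6 m/s.
Applying Bernoulli between the two ends and solving for P₂: P₂ = P₁ + ½ρ(v₁² − v₂²) − ρgΔh.
P₂ = 319000 + ½·1260·(3.92² − 19.6²) − 1260·9.81·(−2.68) = 319000 + (-232000) − (-33100) = 120000 Pa.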